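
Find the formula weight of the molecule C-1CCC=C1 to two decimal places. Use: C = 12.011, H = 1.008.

68.12

Molecular formula: C5H8.
M = 5×12.011 + 8×1.008 = 68.12 g/mol.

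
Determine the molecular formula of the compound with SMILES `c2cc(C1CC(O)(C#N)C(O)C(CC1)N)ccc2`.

C14H18N2O2

Heavy atoms from the SMILES: 14 C, 2 N, 2 O.
Implicit hydrogens by atom environment:
  5 × C (aromatic): 1 H each → 5
  3 × C: 2 H each → 6
  3 × C: 1 H each → 3
  2 × C: no H
  2 × O: 1 H each → 2
  1 × C (aromatic): no H
  1 × N: 2 H
  1 × N: no H
  Total hydrogens = 18.
Molecular formula: C14H18N2O2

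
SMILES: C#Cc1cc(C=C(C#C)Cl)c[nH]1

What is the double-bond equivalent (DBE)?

Molecular formula from the SMILES: C10H6ClN.
DoU = (2C + 2 + N − H − X)/2 = (2·10 + 2 + 1 − 6 − 1)/2 = 16/2 = 8.
(Structurally: 1 ring(s) + 7 π bond(s) = 8.)

8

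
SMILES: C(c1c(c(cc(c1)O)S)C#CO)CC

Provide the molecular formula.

C11H12O2S

Heavy atoms from the SMILES: 11 C, 2 O, 1 S.
Implicit hydrogens by atom environment:
  4 × C (aromatic): no H
  2 × C: 2 H each → 4
  2 × C (aromatic): 1 H each → 2
  2 × C: no H
  2 × O: 1 H each → 2
  1 × C: 3 H
  1 × S: 1 H
  Total hydrogens = 12.
Molecular formula: C11H12O2S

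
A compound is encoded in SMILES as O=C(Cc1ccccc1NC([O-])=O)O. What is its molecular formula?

C9H8NO4-

Heavy atoms from the SMILES: 9 C, 1 N, 4 O.
Implicit hydrogens by atom environment:
  4 × C (aromatic): 1 H each → 4
  2 × C (aromatic): no H
  2 × C: no H
  2 × O: no H
  1 × C: 2 H
  1 × N: 1 H
  1 × O: 1 H
  1 × O (charge -1): no H
  Total hydrogens = 8.
Net charge -1.
Molecular formula: C9H8NO4-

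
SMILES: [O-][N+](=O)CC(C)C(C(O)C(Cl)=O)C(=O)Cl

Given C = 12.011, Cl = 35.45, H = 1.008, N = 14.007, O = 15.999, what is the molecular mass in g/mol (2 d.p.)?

258.05

Molecular formula: C7H9Cl2NO5.
M = 7×12.011 + 2×35.45 + 9×1.008 + 1×14.007 + 5×15.999 = 258.05 g/mol.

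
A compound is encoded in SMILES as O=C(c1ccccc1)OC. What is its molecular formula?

Heavy atoms from the SMILES: 8 C, 2 O.
Implicit hydrogens by atom environment:
  5 × C (aromatic): 1 H each → 5
  2 × O: no H
  1 × C: 3 H
  1 × C (aromatic): no H
  1 × C: no H
  Total hydrogens = 8.
Molecular formula: C8H8O2

C8H8O2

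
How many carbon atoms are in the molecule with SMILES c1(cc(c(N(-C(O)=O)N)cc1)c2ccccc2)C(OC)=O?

The symbol for carbon appears 15 times in the SMILES. Lowercase c denotes aromatic carbon and counts toward C.

15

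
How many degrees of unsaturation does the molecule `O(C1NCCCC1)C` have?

1

Molecular formula from the SMILES: C6H13NO.
DoU = (2C + 2 + N − H − X)/2 = (2·6 + 2 + 1 − 13 − 0)/2 = 2/2 = 1.
(Structurally: 1 ring(s) + 0 π bond(s) = 1.)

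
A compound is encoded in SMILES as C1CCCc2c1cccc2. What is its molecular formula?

C10H12

Heavy atoms from the SMILES: 10 C.
Implicit hydrogens by atom environment:
  4 × C: 2 H each → 8
  4 × C (aromatic): 1 H each → 4
  2 × C (aromatic): no H
  Total hydrogens = 12.
Molecular formula: C10H12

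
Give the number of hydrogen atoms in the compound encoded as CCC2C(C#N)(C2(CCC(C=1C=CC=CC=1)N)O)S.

20

Hydrogens are implicit in SMILES; fill each atom to its normal valence:
  5 × C (aromatic): 1 H each → 5
  3 × C: 2 H each → 6
  3 × C: no H
  2 × C: 1 H each → 2
  1 × C: 3 H
  1 × C (aromatic): no H
  1 × N: 2 H
  1 × N: no H
  1 × O: 1 H
  1 × S: 1 H
  Total hydrogens = 20.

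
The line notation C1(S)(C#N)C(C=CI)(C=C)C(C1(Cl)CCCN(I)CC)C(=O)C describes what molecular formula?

C16H21ClI2N2OS

Heavy atoms from the SMILES: 16 C, 1 Cl, 2 I, 2 N, 1 O, 1 S.
Implicit hydrogens by atom environment:
  5 × C: 2 H each → 10
  5 × C: no H
  4 × C: 1 H each → 4
  2 × C: 3 H each → 6
  2 × I: no H
  2 × N: no H
  1 × Cl: no H
  1 × O: no H
  1 × S: 1 H
  Total hydrogens = 21.
Molecular formula: C16H21ClI2N2OS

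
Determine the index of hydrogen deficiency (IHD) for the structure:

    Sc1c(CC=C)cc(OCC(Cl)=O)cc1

Molecular formula from the SMILES: C11H11ClO2S.
DoU = (2C + 2 + N − H − X)/2 = (2·11 + 2 + 0 − 11 − 1)/2 = 12/2 = 6.
(Structurally: 1 ring(s) + 5 π bond(s) = 6.)

6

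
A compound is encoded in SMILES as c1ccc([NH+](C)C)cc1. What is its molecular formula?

C8H12N+

Heavy atoms from the SMILES: 8 C, 1 N.
Implicit hydrogens by atom environment:
  5 × C (aromatic): 1 H each → 5
  2 × C: 3 H each → 6
  1 × C (aromatic): no H
  1 × N (charge +1): 1 H
  Total hydrogens = 12.
Net charge +1.
Molecular formula: C8H12N+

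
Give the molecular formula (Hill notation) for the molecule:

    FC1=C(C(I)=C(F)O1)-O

C4HF2IO2

Heavy atoms from the SMILES: 4 C, 2 F, 1 I, 2 O.
Implicit hydrogens by atom environment:
  4 × C (aromatic): no H
  2 × F: no H
  1 × I: no H
  1 × O: 1 H
  1 × O (aromatic): no H
  Total hydrogens = 1.
Molecular formula: C4HF2IO2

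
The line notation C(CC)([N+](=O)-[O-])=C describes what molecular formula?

Heavy atoms from the SMILES: 4 C, 1 N, 2 O.
Implicit hydrogens by atom environment:
  2 × C: 2 H each → 4
  1 × C: 3 H
  1 × C: no H
  1 × N (charge +1): no H
  1 × O: no H
  1 × O (charge -1): no H
  Total hydrogens = 7.
Molecular formula: C4H7NO2

C4H7NO2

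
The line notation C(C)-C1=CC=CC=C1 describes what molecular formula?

C8H10

Heavy atoms from the SMILES: 8 C.
Implicit hydrogens by atom environment:
  5 × C (aromatic): 1 H each → 5
  1 × C: 3 H
  1 × C: 2 H
  1 × C (aromatic): no H
  Total hydrogens = 10.
Molecular formula: C8H10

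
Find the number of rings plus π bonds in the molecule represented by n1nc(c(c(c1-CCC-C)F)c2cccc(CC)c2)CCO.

Molecular formula from the SMILES: C18H23FN2O.
DoU = (2C + 2 + N − H − X)/2 = (2·18 + 2 + 2 − 23 − 1)/2 = 16/2 = 8.
(Structurally: 2 ring(s) + 6 π bond(s) = 8.)

8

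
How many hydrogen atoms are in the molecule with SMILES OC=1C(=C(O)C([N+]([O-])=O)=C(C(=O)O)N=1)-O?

Hydrogens are implicit in SMILES; fill each atom to its normal valence:
  5 × C (aromatic): no H
  4 × O: 1 H each → 4
  2 × O: no H
  1 × C: no H
  1 × N (aromatic): no H
  1 × N (charge +1): no H
  1 × O (charge -1): no H
  Total hydrogens = 4.

4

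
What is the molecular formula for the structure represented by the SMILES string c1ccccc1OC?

C7H8O

Heavy atoms from the SMILES: 7 C, 1 O.
Implicit hydrogens by atom environment:
  5 × C (aromatic): 1 H each → 5
  1 × C: 3 H
  1 × C (aromatic): no H
  1 × O: no H
  Total hydrogens = 8.
Molecular formula: C7H8O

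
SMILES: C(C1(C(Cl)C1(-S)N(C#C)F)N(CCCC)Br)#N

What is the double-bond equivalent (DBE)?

5

Molecular formula from the SMILES: C10H12BrClFN3S.
DoU = (2C + 2 + N − H − X)/2 = (2·10 + 2 + 3 − 12 − 3)/2 = 10/2 = 5.
(Structurally: 1 ring(s) + 4 π bond(s) = 5.)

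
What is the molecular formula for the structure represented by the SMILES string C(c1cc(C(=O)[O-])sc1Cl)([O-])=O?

Heavy atoms from the SMILES: 6 C, 1 Cl, 4 O, 1 S.
Implicit hydrogens by atom environment:
  3 × C (aromatic): no H
  2 × C: no H
  2 × O: no H
  2 × O (charge -1): no H
  1 × C (aromatic): 1 H
  1 × Cl: no H
  1 × S (aromatic): no H
  Total hydrogens = 1.
Net charge -2.
Molecular formula: [C6HClO4S]2-

[C6HClO4S]2-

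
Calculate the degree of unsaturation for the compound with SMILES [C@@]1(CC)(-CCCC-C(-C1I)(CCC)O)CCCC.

1

Molecular formula from the SMILES: C16H31IO.
DoU = (2C + 2 + N − H − X)/2 = (2·16 + 2 + 0 − 31 − 1)/2 = 2/2 = 1.
(Structurally: 1 ring(s) + 0 π bond(s) = 1.)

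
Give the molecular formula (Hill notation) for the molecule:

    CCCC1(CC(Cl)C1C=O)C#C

C10H13ClO

Heavy atoms from the SMILES: 10 C, 1 Cl, 1 O.
Implicit hydrogens by atom environment:
  4 × C: 1 H each → 4
  3 × C: 2 H each → 6
  2 × C: no H
  1 × C: 3 H
  1 × Cl: no H
  1 × O: no H
  Total hydrogens = 13.
Molecular formula: C10H13ClO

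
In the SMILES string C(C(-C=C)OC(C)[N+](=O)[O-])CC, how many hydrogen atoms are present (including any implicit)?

15

Hydrogens are implicit in SMILES; fill each atom to its normal valence:
  3 × C: 2 H each → 6
  3 × C: 1 H each → 3
  2 × C: 3 H each → 6
  2 × O: no H
  1 × N (charge +1): no H
  1 × O (charge -1): no H
  Total hydrogens = 15.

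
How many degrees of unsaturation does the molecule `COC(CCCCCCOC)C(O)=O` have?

Molecular formula from the SMILES: C10H20O4.
DoU = (2C + 2 + N − H − X)/2 = (2·10 + 2 + 0 − 20 − 0)/2 = 2/2 = 1.
(Structurally: 0 ring(s) + 1 π bond(s) = 1.)

1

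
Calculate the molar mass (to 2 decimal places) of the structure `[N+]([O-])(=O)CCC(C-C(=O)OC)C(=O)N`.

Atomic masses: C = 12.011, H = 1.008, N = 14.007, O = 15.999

204.18

Molecular formula: C7H12N2O5.
M = 7×12.011 + 12×1.008 + 2×14.007 + 5×15.999 = 204.18 g/mol.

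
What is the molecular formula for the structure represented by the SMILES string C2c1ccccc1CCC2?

Heavy atoms from the SMILES: 10 C.
Implicit hydrogens by atom environment:
  4 × C: 2 H each → 8
  4 × C (aromatic): 1 H each → 4
  2 × C (aromatic): no H
  Total hydrogens = 12.
Molecular formula: C10H12

C10H12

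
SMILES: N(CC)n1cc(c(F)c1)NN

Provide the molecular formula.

Heavy atoms from the SMILES: 6 C, 1 F, 4 N.
Implicit hydrogens by atom environment:
  2 × C (aromatic): 1 H each → 2
  2 × C (aromatic): no H
  2 × N: 1 H each → 2
  1 × C: 3 H
  1 × C: 2 H
  1 × F: no H
  1 × N: 2 H
  1 × N (aromatic): no H
  Total hydrogens = 11.
Molecular formula: C6H11FN4

C6H11FN4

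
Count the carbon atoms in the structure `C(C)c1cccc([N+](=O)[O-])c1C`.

9

The symbol for carbon appears 9 times in the SMILES. Lowercase c denotes aromatic carbon and counts toward C.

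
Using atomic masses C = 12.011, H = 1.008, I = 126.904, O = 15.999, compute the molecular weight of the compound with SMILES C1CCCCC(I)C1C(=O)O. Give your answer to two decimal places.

Molecular formula: C8H13IO2.
M = 8×12.011 + 13×1.008 + 1×126.904 + 2×15.999 = 268.09 g/mol.

268.09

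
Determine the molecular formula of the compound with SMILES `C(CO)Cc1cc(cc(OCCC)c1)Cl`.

Heavy atoms from the SMILES: 12 C, 1 Cl, 2 O.
Implicit hydrogens by atom environment:
  5 × C: 2 H each → 10
  3 × C (aromatic): 1 H each → 3
  3 × C (aromatic): no H
  1 × C: 3 H
  1 × Cl: no H
  1 × O: 1 H
  1 × O: no H
  Total hydrogens = 17.
Molecular formula: C12H17ClO2

C12H17ClO2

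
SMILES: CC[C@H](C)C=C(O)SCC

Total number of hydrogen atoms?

Hydrogens are implicit in SMILES; fill each atom to its normal valence:
  3 × C: 3 H each → 9
  2 × C: 2 H each → 4
  2 × C: 1 H each → 2
  1 × C: no H
  1 × O: 1 H
  1 × S: no H
  Total hydrogens = 16.

16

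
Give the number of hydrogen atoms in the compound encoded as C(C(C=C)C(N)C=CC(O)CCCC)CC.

Hydrogens are implicit in SMILES; fill each atom to its normal valence:
  6 × C: 2 H each → 12
  6 × C: 1 H each → 6
  2 × C: 3 H each → 6
  1 × N: 2 H
  1 × O: 1 H
  Total hydrogens = 27.

27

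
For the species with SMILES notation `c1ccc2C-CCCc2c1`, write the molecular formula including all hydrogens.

Heavy atoms from the SMILES: 10 C.
Implicit hydrogens by atom environment:
  4 × C: 2 H each → 8
  4 × C (aromatic): 1 H each → 4
  2 × C (aromatic): no H
  Total hydrogens = 12.
Molecular formula: C10H12

C10H12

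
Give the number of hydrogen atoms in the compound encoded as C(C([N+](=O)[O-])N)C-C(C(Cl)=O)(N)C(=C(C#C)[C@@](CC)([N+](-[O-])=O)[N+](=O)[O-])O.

16

Hydrogens are implicit in SMILES; fill each atom to its normal valence:
  6 × C: no H
  4 × O: no H
  3 × C: 2 H each → 6
  3 × N (charge +1): no H
  3 × O (charge -1): no H
  2 × C: 1 H each → 2
  2 × N: 2 H each → 4
  1 × C: 3 H
  1 × Cl: no H
  1 × O: 1 H
  Total hydrogens = 16.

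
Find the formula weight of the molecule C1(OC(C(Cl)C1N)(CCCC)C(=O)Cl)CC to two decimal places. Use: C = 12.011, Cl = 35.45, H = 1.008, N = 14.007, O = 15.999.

Molecular formula: C11H19Cl2NO2.
M = 11×12.011 + 2×35.45 + 19×1.008 + 1×14.007 + 2×15.999 = 268.18 g/mol.

268.18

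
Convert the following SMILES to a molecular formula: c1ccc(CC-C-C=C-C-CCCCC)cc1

Heavy atoms from the SMILES: 17 C.
Implicit hydrogens by atom environment:
  8 × C: 2 H each → 16
  5 × C (aromatic): 1 H each → 5
  2 × C: 1 H each → 2
  1 × C: 3 H
  1 × C (aromatic): no H
  Total hydrogens = 26.
Molecular formula: C17H26

C17H26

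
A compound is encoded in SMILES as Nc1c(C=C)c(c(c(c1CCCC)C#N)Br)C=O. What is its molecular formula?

Heavy atoms from the SMILES: 1 Br, 14 C, 2 N, 1 O.
Implicit hydrogens by atom environment:
  6 × C (aromatic): no H
  4 × C: 2 H each → 8
  2 × C: 1 H each → 2
  1 × Br: no H
  1 × C: 3 H
  1 × C: no H
  1 × N: 2 H
  1 × N: no H
  1 × O: no H
  Total hydrogens = 15.
Molecular formula: C14H15BrN2O

C14H15BrN2O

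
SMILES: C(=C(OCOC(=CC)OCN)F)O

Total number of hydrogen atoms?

Hydrogens are implicit in SMILES; fill each atom to its normal valence:
  3 × O: no H
  2 × C: 2 H each → 4
  2 × C: 1 H each → 2
  2 × C: no H
  1 × C: 3 H
  1 × F: no H
  1 × N: 2 H
  1 × O: 1 H
  Total hydrogens = 12.

12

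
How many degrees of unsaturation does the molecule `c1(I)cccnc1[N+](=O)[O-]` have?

Molecular formula from the SMILES: C5H3IN2O2.
DoU = (2C + 2 + N − H − X)/2 = (2·5 + 2 + 2 − 3 − 1)/2 = 10/2 = 5.
(Structurally: 1 ring(s) + 4 π bond(s) = 5.)

5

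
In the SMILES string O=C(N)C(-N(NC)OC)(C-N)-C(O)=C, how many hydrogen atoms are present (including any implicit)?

16

Hydrogens are implicit in SMILES; fill each atom to its normal valence:
  3 × C: no H
  2 × C: 3 H each → 6
  2 × C: 2 H each → 4
  2 × N: 2 H each → 4
  2 × O: no H
  1 × N: 1 H
  1 × N: no H
  1 × O: 1 H
  Total hydrogens = 16.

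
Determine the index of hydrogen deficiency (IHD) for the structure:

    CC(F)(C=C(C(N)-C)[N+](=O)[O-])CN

2

Molecular formula from the SMILES: C7H14FN3O2.
DoU = (2C + 2 + N − H − X)/2 = (2·7 + 2 + 3 − 14 − 1)/2 = 4/2 = 2.
(Structurally: 0 ring(s) + 2 π bond(s) = 2.)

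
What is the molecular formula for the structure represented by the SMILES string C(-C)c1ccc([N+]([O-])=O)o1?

Heavy atoms from the SMILES: 6 C, 1 N, 3 O.
Implicit hydrogens by atom environment:
  2 × C (aromatic): 1 H each → 2
  2 × C (aromatic): no H
  1 × C: 3 H
  1 × C: 2 H
  1 × N (charge +1): no H
  1 × O (aromatic): no H
  1 × O: no H
  1 × O (charge -1): no H
  Total hydrogens = 7.
Molecular formula: C6H7NO3

C6H7NO3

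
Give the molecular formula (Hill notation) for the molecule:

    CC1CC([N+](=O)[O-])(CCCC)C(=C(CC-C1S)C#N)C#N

Heavy atoms from the SMILES: 15 C, 3 N, 2 O, 1 S.
Implicit hydrogens by atom environment:
  6 × C: 2 H each → 12
  5 × C: no H
  2 × C: 3 H each → 6
  2 × C: 1 H each → 2
  2 × N: no H
  1 × N (charge +1): no H
  1 × O: no H
  1 × O (charge -1): no H
  1 × S: 1 H
  Total hydrogens = 21.
Molecular formula: C15H21N3O2S

C15H21N3O2S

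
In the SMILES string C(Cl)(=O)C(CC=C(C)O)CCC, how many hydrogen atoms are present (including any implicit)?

Hydrogens are implicit in SMILES; fill each atom to its normal valence:
  3 × C: 2 H each → 6
  2 × C: 3 H each → 6
  2 × C: 1 H each → 2
  2 × C: no H
  1 × Cl: no H
  1 × O: 1 H
  1 × O: no H
  Total hydrogens = 15.

15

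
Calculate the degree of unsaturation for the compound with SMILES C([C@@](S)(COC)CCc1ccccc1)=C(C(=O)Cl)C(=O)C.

Molecular formula from the SMILES: C16H19ClO3S.
DoU = (2C + 2 + N − H − X)/2 = (2·16 + 2 + 0 − 19 − 1)/2 = 14/2 = 7.
(Structurally: 1 ring(s) + 6 π bond(s) = 7.)

7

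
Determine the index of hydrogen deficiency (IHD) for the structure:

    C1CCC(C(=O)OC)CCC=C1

Molecular formula from the SMILES: C10H16O2.
DoU = (2C + 2 + N − H − X)/2 = (2·10 + 2 + 0 − 16 − 0)/2 = 6/2 = 3.
(Structurally: 1 ring(s) + 2 π bond(s) = 3.)

3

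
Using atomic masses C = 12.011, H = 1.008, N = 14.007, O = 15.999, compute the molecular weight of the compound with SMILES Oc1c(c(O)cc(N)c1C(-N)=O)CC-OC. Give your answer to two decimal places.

Molecular formula: C10H14N2O4.
M = 10×12.011 + 14×1.008 + 2×14.007 + 4×15.999 = 226.23 g/mol.

226.23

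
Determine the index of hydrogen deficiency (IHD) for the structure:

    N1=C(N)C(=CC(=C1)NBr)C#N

6

Molecular formula from the SMILES: C6H5BrN4.
DoU = (2C + 2 + N − H − X)/2 = (2·6 + 2 + 4 − 5 − 1)/2 = 12/2 = 6.
(Structurally: 1 ring(s) + 5 π bond(s) = 6.)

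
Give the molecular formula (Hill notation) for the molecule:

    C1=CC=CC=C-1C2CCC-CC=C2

Heavy atoms from the SMILES: 13 C.
Implicit hydrogens by atom environment:
  5 × C (aromatic): 1 H each → 5
  4 × C: 2 H each → 8
  3 × C: 1 H each → 3
  1 × C (aromatic): no H
  Total hydrogens = 16.
Molecular formula: C13H16

C13H16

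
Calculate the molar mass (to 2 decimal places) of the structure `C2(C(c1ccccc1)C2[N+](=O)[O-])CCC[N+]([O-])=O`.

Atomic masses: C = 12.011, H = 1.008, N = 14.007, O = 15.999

250.25

Molecular formula: C12H14N2O4.
M = 12×12.011 + 14×1.008 + 2×14.007 + 4×15.999 = 250.25 g/mol.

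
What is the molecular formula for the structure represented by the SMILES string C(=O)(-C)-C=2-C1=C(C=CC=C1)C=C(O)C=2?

Heavy atoms from the SMILES: 12 C, 2 O.
Implicit hydrogens by atom environment:
  6 × C (aromatic): 1 H each → 6
  4 × C (aromatic): no H
  1 × C: 3 H
  1 × C: no H
  1 × O: 1 H
  1 × O: no H
  Total hydrogens = 10.
Molecular formula: C12H10O2

C12H10O2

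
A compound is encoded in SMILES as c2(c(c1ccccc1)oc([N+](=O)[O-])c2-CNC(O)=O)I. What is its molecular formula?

C12H9IN2O5

Heavy atoms from the SMILES: 12 C, 1 I, 2 N, 5 O.
Implicit hydrogens by atom environment:
  5 × C (aromatic): 1 H each → 5
  5 × C (aromatic): no H
  2 × O: no H
  1 × C: 2 H
  1 × C: no H
  1 × I: no H
  1 × N: 1 H
  1 × N (charge +1): no H
  1 × O: 1 H
  1 × O (aromatic): no H
  1 × O (charge -1): no H
  Total hydrogens = 9.
Molecular formula: C12H9IN2O5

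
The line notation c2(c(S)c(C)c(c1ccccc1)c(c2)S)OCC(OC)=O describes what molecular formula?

C16H16O3S2

Heavy atoms from the SMILES: 16 C, 3 O, 2 S.
Implicit hydrogens by atom environment:
  6 × C (aromatic): 1 H each → 6
  6 × C (aromatic): no H
  3 × O: no H
  2 × C: 3 H each → 6
  2 × S: 1 H each → 2
  1 × C: 2 H
  1 × C: no H
  Total hydrogens = 16.
Molecular formula: C16H16O3S2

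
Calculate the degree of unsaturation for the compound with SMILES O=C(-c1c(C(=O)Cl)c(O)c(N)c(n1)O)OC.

6

Molecular formula from the SMILES: C8H7ClN2O5.
DoU = (2C + 2 + N − H − X)/2 = (2·8 + 2 + 2 − 7 − 1)/2 = 12/2 = 6.
(Structurally: 1 ring(s) + 5 π bond(s) = 6.)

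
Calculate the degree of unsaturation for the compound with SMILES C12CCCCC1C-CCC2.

2

Molecular formula from the SMILES: C10H18.
DoU = (2C + 2 + N − H − X)/2 = (2·10 + 2 + 0 − 18 − 0)/2 = 4/2 = 2.
(Structurally: 2 ring(s) + 0 π bond(s) = 2.)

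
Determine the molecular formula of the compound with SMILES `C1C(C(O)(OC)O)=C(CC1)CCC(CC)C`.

C13H24O3

Heavy atoms from the SMILES: 13 C, 3 O.
Implicit hydrogens by atom environment:
  6 × C: 2 H each → 12
  3 × C: 3 H each → 9
  3 × C: no H
  2 × O: 1 H each → 2
  1 × C: 1 H
  1 × O: no H
  Total hydrogens = 24.
Molecular formula: C13H24O3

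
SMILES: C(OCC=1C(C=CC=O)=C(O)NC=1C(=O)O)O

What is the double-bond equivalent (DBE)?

Molecular formula from the SMILES: C10H11NO6.
DoU = (2C + 2 + N − H − X)/2 = (2·10 + 2 + 1 − 11 − 0)/2 = 12/2 = 6.
(Structurally: 1 ring(s) + 5 π bond(s) = 6.)

6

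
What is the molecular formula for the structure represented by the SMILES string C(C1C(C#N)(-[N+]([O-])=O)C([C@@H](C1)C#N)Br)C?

Heavy atoms from the SMILES: 1 Br, 9 C, 3 N, 2 O.
Implicit hydrogens by atom environment:
  3 × C: 1 H each → 3
  3 × C: no H
  2 × C: 2 H each → 4
  2 × N: no H
  1 × Br: no H
  1 × C: 3 H
  1 × N (charge +1): no H
  1 × O: no H
  1 × O (charge -1): no H
  Total hydrogens = 10.
Molecular formula: C9H10BrN3O2

C9H10BrN3O2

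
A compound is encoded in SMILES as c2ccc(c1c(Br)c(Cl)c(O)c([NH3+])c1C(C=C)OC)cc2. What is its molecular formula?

C16H16BrClNO2+

Heavy atoms from the SMILES: 1 Br, 16 C, 1 Cl, 1 N, 2 O.
Implicit hydrogens by atom environment:
  7 × C (aromatic): no H
  5 × C (aromatic): 1 H each → 5
  2 × C: 1 H each → 2
  1 × Br: no H
  1 × C: 3 H
  1 × C: 2 H
  1 × Cl: no H
  1 × N (charge +1): 3 H
  1 × O: 1 H
  1 × O: no H
  Total hydrogens = 16.
Net charge +1.
Molecular formula: C16H16BrClNO2+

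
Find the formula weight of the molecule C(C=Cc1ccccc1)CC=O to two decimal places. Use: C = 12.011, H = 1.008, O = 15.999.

Molecular formula: C11H12O.
M = 11×12.011 + 12×1.008 + 1×15.999 = 160.22 g/mol.

160.22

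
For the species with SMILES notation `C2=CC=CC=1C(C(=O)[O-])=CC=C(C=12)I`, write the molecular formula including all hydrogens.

C11H6IO2-

Heavy atoms from the SMILES: 11 C, 1 I, 2 O.
Implicit hydrogens by atom environment:
  6 × C (aromatic): 1 H each → 6
  4 × C (aromatic): no H
  1 × C: no H
  1 × I: no H
  1 × O: no H
  1 × O (charge -1): no H
  Total hydrogens = 6.
Net charge -1.
Molecular formula: C11H6IO2-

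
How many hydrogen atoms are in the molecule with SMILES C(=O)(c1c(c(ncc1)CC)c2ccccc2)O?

13

Hydrogens are implicit in SMILES; fill each atom to its normal valence:
  7 × C (aromatic): 1 H each → 7
  4 × C (aromatic): no H
  1 × C: 3 H
  1 × C: 2 H
  1 × C: no H
  1 × N (aromatic): no H
  1 × O: 1 H
  1 × O: no H
  Total hydrogens = 13.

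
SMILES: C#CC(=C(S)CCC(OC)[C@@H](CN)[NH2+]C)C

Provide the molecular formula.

C12H23N2OS+

Heavy atoms from the SMILES: 12 C, 2 N, 1 O, 1 S.
Implicit hydrogens by atom environment:
  3 × C: 3 H each → 9
  3 × C: 2 H each → 6
  3 × C: 1 H each → 3
  3 × C: no H
  1 × N: 2 H
  1 × N (charge +1): 2 H
  1 × O: no H
  1 × S: 1 H
  Total hydrogens = 23.
Net charge +1.
Molecular formula: C12H23N2OS+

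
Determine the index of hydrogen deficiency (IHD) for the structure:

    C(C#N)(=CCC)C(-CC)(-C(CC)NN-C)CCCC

Molecular formula from the SMILES: C16H31N3.
DoU = (2C + 2 + N − H − X)/2 = (2·16 + 2 + 3 − 31 − 0)/2 = 6/2 = 3.
(Structurally: 0 ring(s) + 3 π bond(s) = 3.)

3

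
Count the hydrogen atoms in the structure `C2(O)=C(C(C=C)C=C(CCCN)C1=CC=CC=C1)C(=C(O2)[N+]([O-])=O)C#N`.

Hydrogens are implicit in SMILES; fill each atom to its normal valence:
  5 × C (aromatic): 1 H each → 5
  5 × C (aromatic): no H
  4 × C: 2 H each → 8
  3 × C: 1 H each → 3
  2 × C: no H
  1 × N: 2 H
  1 × N (charge +1): no H
  1 × N: no H
  1 × O: 1 H
  1 × O (aromatic): no H
  1 × O: no H
  1 × O (charge -1): no H
  Total hydrogens = 19.

19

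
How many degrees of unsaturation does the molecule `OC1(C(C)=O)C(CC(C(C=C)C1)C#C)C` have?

Molecular formula from the SMILES: C13H18O2.
DoU = (2C + 2 + N − H − X)/2 = (2·13 + 2 + 0 − 18 − 0)/2 = 10/2 = 5.
(Structurally: 1 ring(s) + 4 π bond(s) = 5.)

5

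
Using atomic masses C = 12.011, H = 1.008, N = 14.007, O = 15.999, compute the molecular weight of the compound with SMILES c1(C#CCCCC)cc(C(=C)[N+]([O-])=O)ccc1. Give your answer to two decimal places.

229.28

Molecular formula: C14H15NO2.
M = 14×12.011 + 15×1.008 + 1×14.007 + 2×15.999 = 229.28 g/mol.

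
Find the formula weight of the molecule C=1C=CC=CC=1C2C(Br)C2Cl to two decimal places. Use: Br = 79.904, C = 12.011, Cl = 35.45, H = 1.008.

Molecular formula: C9H8BrCl.
M = 1×79.904 + 9×12.011 + 1×35.45 + 8×1.008 = 231.52 g/mol.

231.52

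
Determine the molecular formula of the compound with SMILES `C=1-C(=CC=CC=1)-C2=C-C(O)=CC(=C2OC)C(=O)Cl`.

Heavy atoms from the SMILES: 14 C, 1 Cl, 3 O.
Implicit hydrogens by atom environment:
  7 × C (aromatic): 1 H each → 7
  5 × C (aromatic): no H
  2 × O: no H
  1 × C: 3 H
  1 × C: no H
  1 × Cl: no H
  1 × O: 1 H
  Total hydrogens = 11.
Molecular formula: C14H11ClO3

C14H11ClO3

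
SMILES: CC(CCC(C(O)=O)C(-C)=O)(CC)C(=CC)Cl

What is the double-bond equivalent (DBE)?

3

Molecular formula from the SMILES: C13H21ClO3.
DoU = (2C + 2 + N − H − X)/2 = (2·13 + 2 + 0 − 21 − 1)/2 = 6/2 = 3.
(Structurally: 0 ring(s) + 3 π bond(s) = 3.)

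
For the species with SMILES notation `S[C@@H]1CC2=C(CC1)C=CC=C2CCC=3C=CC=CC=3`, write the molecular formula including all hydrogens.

C18H20S

Heavy atoms from the SMILES: 18 C, 1 S.
Implicit hydrogens by atom environment:
  8 × C (aromatic): 1 H each → 8
  5 × C: 2 H each → 10
  4 × C (aromatic): no H
  1 × C: 1 H
  1 × S: 1 H
  Total hydrogens = 20.
Molecular formula: C18H20S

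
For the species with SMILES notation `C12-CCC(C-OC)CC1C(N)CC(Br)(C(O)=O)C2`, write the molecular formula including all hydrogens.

C13H22BrNO3

Heavy atoms from the SMILES: 1 Br, 13 C, 1 N, 3 O.
Implicit hydrogens by atom environment:
  6 × C: 2 H each → 12
  4 × C: 1 H each → 4
  2 × C: no H
  2 × O: no H
  1 × Br: no H
  1 × C: 3 H
  1 × N: 2 H
  1 × O: 1 H
  Total hydrogens = 22.
Molecular formula: C13H22BrNO3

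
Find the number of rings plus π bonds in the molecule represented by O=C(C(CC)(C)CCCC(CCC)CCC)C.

1

Molecular formula from the SMILES: C16H32O.
DoU = (2C + 2 + N − H − X)/2 = (2·16 + 2 + 0 − 32 − 0)/2 = 2/2 = 1.
(Structurally: 0 ring(s) + 1 π bond(s) = 1.)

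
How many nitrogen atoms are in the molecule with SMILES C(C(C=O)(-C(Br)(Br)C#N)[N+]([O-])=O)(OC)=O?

2

The symbol for nitrogen appears 2 times in the SMILES.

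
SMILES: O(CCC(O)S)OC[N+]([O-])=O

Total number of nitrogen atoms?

1

The symbol for nitrogen appears 1 time in the SMILES.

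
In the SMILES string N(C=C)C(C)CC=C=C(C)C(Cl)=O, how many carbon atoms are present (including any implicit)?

10

The symbol for carbon appears 10 times in the SMILES. (Cl is a single chlorine, not C + l.)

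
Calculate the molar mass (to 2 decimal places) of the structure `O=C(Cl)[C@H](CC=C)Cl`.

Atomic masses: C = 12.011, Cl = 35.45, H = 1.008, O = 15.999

153.00

Molecular formula: C5H6Cl2O.
M = 5×12.011 + 2×35.45 + 6×1.008 + 1×15.999 = 153.00 g/mol.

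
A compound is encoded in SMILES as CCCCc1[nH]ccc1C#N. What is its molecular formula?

C9H12N2

Heavy atoms from the SMILES: 9 C, 2 N.
Implicit hydrogens by atom environment:
  3 × C: 2 H each → 6
  2 × C (aromatic): 1 H each → 2
  2 × C (aromatic): no H
  1 × C: 3 H
  1 × C: no H
  1 × N (aromatic): 1 H
  1 × N: no H
  Total hydrogens = 12.
Molecular formula: C9H12N2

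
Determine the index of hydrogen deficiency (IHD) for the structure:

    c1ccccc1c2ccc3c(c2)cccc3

Molecular formula from the SMILES: C16H12.
DoU = (2C + 2 + N − H − X)/2 = (2·16 + 2 + 0 − 12 − 0)/2 = 22/2 = 11.
(Structurally: 3 ring(s) + 8 π bond(s) = 11.)

11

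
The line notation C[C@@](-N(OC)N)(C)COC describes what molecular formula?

C6H16N2O2

Heavy atoms from the SMILES: 6 C, 2 N, 2 O.
Implicit hydrogens by atom environment:
  4 × C: 3 H each → 12
  2 × O: no H
  1 × C: 2 H
  1 × C: no H
  1 × N: 2 H
  1 × N: no H
  Total hydrogens = 16.
Molecular formula: C6H16N2O2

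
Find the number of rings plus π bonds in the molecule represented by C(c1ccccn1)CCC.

Molecular formula from the SMILES: C9H13N.
DoU = (2C + 2 + N − H − X)/2 = (2·9 + 2 + 1 − 13 − 0)/2 = 8/2 = 4.
(Structurally: 1 ring(s) + 3 π bond(s) = 4.)

4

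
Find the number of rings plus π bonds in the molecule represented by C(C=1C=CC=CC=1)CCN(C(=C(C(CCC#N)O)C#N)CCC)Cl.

Molecular formula from the SMILES: C19H24ClN3O.
DoU = (2C + 2 + N − H − X)/2 = (2·19 + 2 + 3 − 24 − 1)/2 = 18/2 = 9.
(Structurally: 1 ring(s) + 8 π bond(s) = 9.)

9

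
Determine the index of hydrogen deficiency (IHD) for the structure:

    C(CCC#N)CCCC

2

Molecular formula from the SMILES: C8H15N.
DoU = (2C + 2 + N − H − X)/2 = (2·8 + 2 + 1 − 15 − 0)/2 = 4/2 = 2.
(Structurally: 0 ring(s) + 2 π bond(s) = 2.)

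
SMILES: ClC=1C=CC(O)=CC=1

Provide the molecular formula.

C6H5ClO

Heavy atoms from the SMILES: 6 C, 1 Cl, 1 O.
Implicit hydrogens by atom environment:
  4 × C (aromatic): 1 H each → 4
  2 × C (aromatic): no H
  1 × Cl: no H
  1 × O: 1 H
  Total hydrogens = 5.
Molecular formula: C6H5ClO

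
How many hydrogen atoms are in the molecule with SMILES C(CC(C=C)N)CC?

15

Hydrogens are implicit in SMILES; fill each atom to its normal valence:
  4 × C: 2 H each → 8
  2 × C: 1 H each → 2
  1 × C: 3 H
  1 × N: 2 H
  Total hydrogens = 15.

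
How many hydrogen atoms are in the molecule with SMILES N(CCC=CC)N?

Hydrogens are implicit in SMILES; fill each atom to its normal valence:
  2 × C: 2 H each → 4
  2 × C: 1 H each → 2
  1 × C: 3 H
  1 × N: 2 H
  1 × N: 1 H
  Total hydrogens = 12.

12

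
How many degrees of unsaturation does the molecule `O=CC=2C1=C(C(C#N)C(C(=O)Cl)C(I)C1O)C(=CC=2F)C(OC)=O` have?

Molecular formula from the SMILES: C15H10ClFINO5.
DoU = (2C + 2 + N − H − X)/2 = (2·15 + 2 + 1 − 10 − 3)/2 = 20/2 = 10.
(Structurally: 2 ring(s) + 8 π bond(s) = 10.)

10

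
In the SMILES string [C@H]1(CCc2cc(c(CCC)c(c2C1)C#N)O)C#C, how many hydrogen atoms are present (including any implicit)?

Hydrogens are implicit in SMILES; fill each atom to its normal valence:
  5 × C: 2 H each → 10
  5 × C (aromatic): no H
  2 × C: 1 H each → 2
  2 × C: no H
  1 × C: 3 H
  1 × C (aromatic): 1 H
  1 × N: no H
  1 × O: 1 H
  Total hydrogens = 17.

17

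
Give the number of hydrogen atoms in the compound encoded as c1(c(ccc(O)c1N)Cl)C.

8

Hydrogens are implicit in SMILES; fill each atom to its normal valence:
  4 × C (aromatic): no H
  2 × C (aromatic): 1 H each → 2
  1 × C: 3 H
  1 × Cl: no H
  1 × N: 2 H
  1 × O: 1 H
  Total hydrogens = 8.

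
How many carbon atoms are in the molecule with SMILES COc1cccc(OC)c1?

The symbol for carbon appears 8 times in the SMILES. Lowercase c denotes aromatic carbon and counts toward C.

8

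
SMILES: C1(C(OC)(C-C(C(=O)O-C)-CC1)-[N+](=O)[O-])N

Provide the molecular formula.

C9H16N2O5

Heavy atoms from the SMILES: 9 C, 2 N, 5 O.
Implicit hydrogens by atom environment:
  4 × O: no H
  3 × C: 2 H each → 6
  2 × C: 3 H each → 6
  2 × C: 1 H each → 2
  2 × C: no H
  1 × N: 2 H
  1 × N (charge +1): no H
  1 × O (charge -1): no H
  Total hydrogens = 16.
Molecular formula: C9H16N2O5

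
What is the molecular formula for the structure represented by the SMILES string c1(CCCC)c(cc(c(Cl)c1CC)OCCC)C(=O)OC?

C17H25ClO3

Heavy atoms from the SMILES: 17 C, 1 Cl, 3 O.
Implicit hydrogens by atom environment:
  6 × C: 2 H each → 12
  5 × C (aromatic): no H
  4 × C: 3 H each → 12
  3 × O: no H
  1 × C (aromatic): 1 H
  1 × C: no H
  1 × Cl: no H
  Total hydrogens = 25.
Molecular formula: C17H25ClO3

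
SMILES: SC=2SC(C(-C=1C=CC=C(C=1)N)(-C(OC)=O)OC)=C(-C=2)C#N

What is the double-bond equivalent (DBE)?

Molecular formula from the SMILES: C15H14N2O3S2.
DoU = (2C + 2 + N − H − X)/2 = (2·15 + 2 + 2 − 14 − 0)/2 = 20/2 = 10.
(Structurally: 2 ring(s) + 8 π bond(s) = 10.)

10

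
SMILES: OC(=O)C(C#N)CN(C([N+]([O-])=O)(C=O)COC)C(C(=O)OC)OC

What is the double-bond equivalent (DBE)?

6

Molecular formula from the SMILES: C12H17N3O9.
DoU = (2C + 2 + N − H − X)/2 = (2·12 + 2 + 3 − 17 − 0)/2 = 12/2 = 6.
(Structurally: 0 ring(s) + 6 π bond(s) = 6.)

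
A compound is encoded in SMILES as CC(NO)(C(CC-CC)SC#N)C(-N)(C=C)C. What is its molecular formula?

C12H23N3OS

Heavy atoms from the SMILES: 12 C, 3 N, 1 O, 1 S.
Implicit hydrogens by atom environment:
  4 × C: 2 H each → 8
  3 × C: 3 H each → 9
  3 × C: no H
  2 × C: 1 H each → 2
  1 × N: 2 H
  1 × N: 1 H
  1 × N: no H
  1 × O: 1 H
  1 × S: no H
  Total hydrogens = 23.
Molecular formula: C12H23N3OS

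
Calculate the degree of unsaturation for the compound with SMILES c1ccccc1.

Molecular formula from the SMILES: C6H6.
DoU = (2C + 2 + N − H − X)/2 = (2·6 + 2 + 0 − 6 − 0)/2 = 8/2 = 4.
(Structurally: 1 ring(s) + 3 π bond(s) = 4.)

4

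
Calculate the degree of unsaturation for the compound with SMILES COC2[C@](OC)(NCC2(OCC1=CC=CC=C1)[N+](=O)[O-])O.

6

Molecular formula from the SMILES: C13H18N2O6.
DoU = (2C + 2 + N − H − X)/2 = (2·13 + 2 + 2 − 18 − 0)/2 = 12/2 = 6.
(Structurally: 2 ring(s) + 4 π bond(s) = 6.)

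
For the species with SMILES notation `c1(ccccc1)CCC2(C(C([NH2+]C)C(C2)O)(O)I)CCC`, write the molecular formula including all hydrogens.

Heavy atoms from the SMILES: 17 C, 1 I, 1 N, 2 O.
Implicit hydrogens by atom environment:
  5 × C: 2 H each → 10
  5 × C (aromatic): 1 H each → 5
  2 × C: 3 H each → 6
  2 × C: 1 H each → 2
  2 × C: no H
  2 × O: 1 H each → 2
  1 × C (aromatic): no H
  1 × I: no H
  1 × N (charge +1): 2 H
  Total hydrogens = 27.
Net charge +1.
Molecular formula: C17H27INO2+

C17H27INO2+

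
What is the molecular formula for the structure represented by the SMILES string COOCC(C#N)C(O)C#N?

C6H8N2O3

Heavy atoms from the SMILES: 6 C, 2 N, 3 O.
Implicit hydrogens by atom environment:
  2 × C: 1 H each → 2
  2 × C: no H
  2 × N: no H
  2 × O: no H
  1 × C: 3 H
  1 × C: 2 H
  1 × O: 1 H
  Total hydrogens = 8.
Molecular formula: C6H8N2O3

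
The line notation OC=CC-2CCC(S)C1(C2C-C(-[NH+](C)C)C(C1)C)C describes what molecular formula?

Heavy atoms from the SMILES: 16 C, 1 N, 1 O, 1 S.
Implicit hydrogens by atom environment:
  7 × C: 1 H each → 7
  4 × C: 3 H each → 12
  4 × C: 2 H each → 8
  1 × C: no H
  1 × N (charge +1): 1 H
  1 × O: 1 H
  1 × S: 1 H
  Total hydrogens = 30.
Net charge +1.
Molecular formula: C16H30NOS+

C16H30NOS+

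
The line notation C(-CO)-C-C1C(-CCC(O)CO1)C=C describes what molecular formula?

Heavy atoms from the SMILES: 11 C, 3 O.
Implicit hydrogens by atom environment:
  7 × C: 2 H each → 14
  4 × C: 1 H each → 4
  2 × O: 1 H each → 2
  1 × O: no H
  Total hydrogens = 20.
Molecular formula: C11H20O3

C11H20O3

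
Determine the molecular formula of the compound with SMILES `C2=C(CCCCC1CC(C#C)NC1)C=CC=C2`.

C16H21N

Heavy atoms from the SMILES: 16 C, 1 N.
Implicit hydrogens by atom environment:
  6 × C: 2 H each → 12
  5 × C (aromatic): 1 H each → 5
  3 × C: 1 H each → 3
  1 × C: no H
  1 × C (aromatic): no H
  1 × N: 1 H
  Total hydrogens = 21.
Molecular formula: C16H21N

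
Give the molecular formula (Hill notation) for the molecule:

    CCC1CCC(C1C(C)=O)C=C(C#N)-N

C12H18N2O

Heavy atoms from the SMILES: 12 C, 2 N, 1 O.
Implicit hydrogens by atom environment:
  4 × C: 1 H each → 4
  3 × C: 2 H each → 6
  3 × C: no H
  2 × C: 3 H each → 6
  1 × N: 2 H
  1 × N: no H
  1 × O: no H
  Total hydrogens = 18.
Molecular formula: C12H18N2O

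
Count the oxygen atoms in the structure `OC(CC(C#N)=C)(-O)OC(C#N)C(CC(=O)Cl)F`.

The symbol for oxygen appears 4 times in the SMILES.

4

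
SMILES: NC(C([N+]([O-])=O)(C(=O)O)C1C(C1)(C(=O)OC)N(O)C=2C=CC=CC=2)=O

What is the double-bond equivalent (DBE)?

9

Molecular formula from the SMILES: C14H15N3O8.
DoU = (2C + 2 + N − H − X)/2 = (2·14 + 2 + 3 − 15 − 0)/2 = 18/2 = 9.
(Structurally: 2 ring(s) + 7 π bond(s) = 9.)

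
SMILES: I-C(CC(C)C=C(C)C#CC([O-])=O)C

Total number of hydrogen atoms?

Hydrogens are implicit in SMILES; fill each atom to its normal valence:
  4 × C: no H
  3 × C: 3 H each → 9
  3 × C: 1 H each → 3
  1 × C: 2 H
  1 × I: no H
  1 × O: no H
  1 × O (charge -1): no H
  Total hydrogens = 14.

14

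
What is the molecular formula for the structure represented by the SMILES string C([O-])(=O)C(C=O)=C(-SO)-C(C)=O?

C6H5O5S-

Heavy atoms from the SMILES: 6 C, 5 O, 1 S.
Implicit hydrogens by atom environment:
  4 × C: no H
  3 × O: no H
  1 × C: 3 H
  1 × C: 1 H
  1 × O: 1 H
  1 × O (charge -1): no H
  1 × S: no H
  Total hydrogens = 5.
Net charge -1.
Molecular formula: C6H5O5S-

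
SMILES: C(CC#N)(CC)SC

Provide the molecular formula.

C6H11NS

Heavy atoms from the SMILES: 6 C, 1 N, 1 S.
Implicit hydrogens by atom environment:
  2 × C: 3 H each → 6
  2 × C: 2 H each → 4
  1 × C: 1 H
  1 × C: no H
  1 × N: no H
  1 × S: no H
  Total hydrogens = 11.
Molecular formula: C6H11NS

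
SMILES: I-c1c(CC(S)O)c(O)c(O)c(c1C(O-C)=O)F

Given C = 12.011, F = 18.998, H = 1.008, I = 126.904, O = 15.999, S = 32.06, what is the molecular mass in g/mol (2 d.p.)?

388.15

Molecular formula: C10H10FIO5S.
M = 10×12.011 + 1×18.998 + 10×1.008 + 1×126.904 + 5×15.999 + 1×32.06 = 388.15 g/mol.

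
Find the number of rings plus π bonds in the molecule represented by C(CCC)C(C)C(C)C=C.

1

Molecular formula from the SMILES: C10H20.
DoU = (2C + 2 + N − H − X)/2 = (2·10 + 2 + 0 − 20 − 0)/2 = 2/2 = 1.
(Structurally: 0 ring(s) + 1 π bond(s) = 1.)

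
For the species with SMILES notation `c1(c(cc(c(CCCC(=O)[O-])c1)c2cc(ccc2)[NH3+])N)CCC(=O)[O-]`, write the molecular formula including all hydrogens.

C19H21N2O4-

Heavy atoms from the SMILES: 19 C, 2 N, 4 O.
Implicit hydrogens by atom environment:
  6 × C (aromatic): 1 H each → 6
  6 × C (aromatic): no H
  5 × C: 2 H each → 10
  2 × C: no H
  2 × O: no H
  2 × O (charge -1): no H
  1 × N (charge +1): 3 H
  1 × N: 2 H
  Total hydrogens = 21.
Net charge -1.
Molecular formula: C19H21N2O4-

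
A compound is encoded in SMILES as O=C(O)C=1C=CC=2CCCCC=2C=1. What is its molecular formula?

C11H12O2

Heavy atoms from the SMILES: 11 C, 2 O.
Implicit hydrogens by atom environment:
  4 × C: 2 H each → 8
  3 × C (aromatic): 1 H each → 3
  3 × C (aromatic): no H
  1 × C: no H
  1 × O: 1 H
  1 × O: no H
  Total hydrogens = 12.
Molecular formula: C11H12O2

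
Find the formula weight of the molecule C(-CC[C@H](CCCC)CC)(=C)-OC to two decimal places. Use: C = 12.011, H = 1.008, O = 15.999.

184.32

Molecular formula: C12H24O.
M = 12×12.011 + 24×1.008 + 1×15.999 = 184.32 g/mol.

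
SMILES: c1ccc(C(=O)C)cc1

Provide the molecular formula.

Heavy atoms from the SMILES: 8 C, 1 O.
Implicit hydrogens by atom environment:
  5 × C (aromatic): 1 H each → 5
  1 × C: 3 H
  1 × C (aromatic): no H
  1 × C: no H
  1 × O: no H
  Total hydrogens = 8.
Molecular formula: C8H8O

C8H8O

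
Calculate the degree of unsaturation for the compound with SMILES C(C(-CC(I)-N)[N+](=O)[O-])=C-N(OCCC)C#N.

Molecular formula from the SMILES: C9H15IN4O3.
DoU = (2C + 2 + N − H − X)/2 = (2·9 + 2 + 4 − 15 − 1)/2 = 8/2 = 4.
(Structurally: 0 ring(s) + 4 π bond(s) = 4.)

4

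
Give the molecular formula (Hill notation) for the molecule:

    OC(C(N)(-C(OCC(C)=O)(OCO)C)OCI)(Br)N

Heavy atoms from the SMILES: 1 Br, 9 C, 1 I, 2 N, 6 O.
Implicit hydrogens by atom environment:
  4 × C: no H
  4 × O: no H
  3 × C: 2 H each → 6
  2 × C: 3 H each → 6
  2 × N: 2 H each → 4
  2 × O: 1 H each → 2
  1 × Br: no H
  1 × I: no H
  Total hydrogens = 18.
Molecular formula: C9H18BrIN2O6

C9H18BrIN2O6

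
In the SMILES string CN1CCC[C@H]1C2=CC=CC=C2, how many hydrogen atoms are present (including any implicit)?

15

Hydrogens are implicit in SMILES; fill each atom to its normal valence:
  5 × C (aromatic): 1 H each → 5
  3 × C: 2 H each → 6
  1 × C: 3 H
  1 × C: 1 H
  1 × C (aromatic): no H
  1 × N: no H
  Total hydrogens = 15.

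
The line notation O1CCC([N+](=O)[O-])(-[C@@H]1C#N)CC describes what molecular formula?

Heavy atoms from the SMILES: 7 C, 2 N, 3 O.
Implicit hydrogens by atom environment:
  3 × C: 2 H each → 6
  2 × C: no H
  2 × O: no H
  1 × C: 3 H
  1 × C: 1 H
  1 × N: no H
  1 × N (charge +1): no H
  1 × O (charge -1): no H
  Total hydrogens = 10.
Molecular formula: C7H10N2O3

C7H10N2O3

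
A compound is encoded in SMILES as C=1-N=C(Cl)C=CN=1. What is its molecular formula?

Heavy atoms from the SMILES: 4 C, 1 Cl, 2 N.
Implicit hydrogens by atom environment:
  3 × C (aromatic): 1 H each → 3
  2 × N (aromatic): no H
  1 × C (aromatic): no H
  1 × Cl: no H
  Total hydrogens = 3.
Molecular formula: C4H3ClN2

C4H3ClN2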